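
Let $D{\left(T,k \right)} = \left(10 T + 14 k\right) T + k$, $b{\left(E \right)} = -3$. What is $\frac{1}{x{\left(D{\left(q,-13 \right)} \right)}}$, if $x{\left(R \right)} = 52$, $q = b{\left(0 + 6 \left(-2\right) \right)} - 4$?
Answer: $\frac{1}{52} \approx 0.019231$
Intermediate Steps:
$q = -7$ ($q = -3 - 4 = -7$)
$D{\left(T,k \right)} = k + T \left(10 T + 14 k\right)$ ($D{\left(T,k \right)} = T \left(10 T + 14 k\right) + k = k + T \left(10 T + 14 k\right)$)
$\frac{1}{x{\left(D{\left(q,-13 \right)} \right)}} = \frac{1}{52}$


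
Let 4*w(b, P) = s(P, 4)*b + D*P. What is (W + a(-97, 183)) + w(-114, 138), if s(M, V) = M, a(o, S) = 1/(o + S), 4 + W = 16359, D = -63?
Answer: 440686/43 ≈ 10249.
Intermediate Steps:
W = 16355 (W = -4 + 16359 = 16355)
a(o, S) = 1/(S + o)
w(b, P) = -63*P/4 + P*b/4 (w(b, P) = (P*b - 63*P)/4 = (-63*P + P*b)/4 = -63*P/4 + P*b/4)
(W + a(-97, 183)) + w(-114, 138) = (16355 + 1/(183 - 97)) + (¼)*138*(-63 - 114) = (16355 + 1/86) + (¼)*138*(-177) = (16355 + 1/86) - 12213/2 = 1406531/86 - 12213/2 = 440686/43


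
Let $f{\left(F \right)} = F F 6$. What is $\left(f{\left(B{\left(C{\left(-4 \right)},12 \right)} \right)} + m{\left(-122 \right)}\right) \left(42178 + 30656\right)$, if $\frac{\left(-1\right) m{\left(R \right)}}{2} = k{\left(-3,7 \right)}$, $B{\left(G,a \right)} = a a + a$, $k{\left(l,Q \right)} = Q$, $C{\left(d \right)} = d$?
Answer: $10633909668$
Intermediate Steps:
$B{\left(G,a \right)} = a + a^{2}$ ($B{\left(G,a \right)} = a^{2} + a = a + a^{2}$)
$f{\left(F \right)} = 6 F^{2}$ ($f{\left(F \right)} = F^{2} \cdot 6 = 6 F^{2}$)
$m{\left(R \right)} = -14$ ($m{\left(R \right)} = \left(-2\right) 7 = -14$)
$\left(f{\left(B{\left(C{\left(-4 \right)},12 \right)} \right)} + m{\left(-122 \right)}\right) \left(42178 + 30656\right) = \left(6 \left(12 \left(1 + 12\right)\right)^{2} - 14\right) \left(42178 + 30656\right) = \left(6 \left(12 \cdot 13\right)^{2} - 14\right) 72834 = \left(6 \cdot 156^{2} - 14\right) 72834 = \left(6 \cdot 24336 - 14\right) 72834 = \left(146016 - 14\right) 72834 = 146002 \cdot 72834 = 10633909668$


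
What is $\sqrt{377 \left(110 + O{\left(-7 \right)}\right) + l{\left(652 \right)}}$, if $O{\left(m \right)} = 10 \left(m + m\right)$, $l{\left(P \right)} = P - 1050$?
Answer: $2 i \sqrt{2927} \approx 108.2 i$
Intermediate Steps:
$l{\left(P \right)} = -1050 + P$
$O{\left(m \right)} = 20 m$ ($O{\left(m \right)} = 10 \cdot 2 m = 20 m$)
$\sqrt{377 \left(110 + O{\left(-7 \right)}\right) + l{\left(652 \right)}} = \sqrt{377 \left(110 + 20 \left(-7\right)\right) + \left(-1050 + 652\right)} = \sqrt{377 \left(110 - 140\right) - 398} = \sqrt{377 \left(-30\right) - 398} = \sqrt{-11310 - 398} = \sqrt{-11708} = 2 i \sqrt{2927}$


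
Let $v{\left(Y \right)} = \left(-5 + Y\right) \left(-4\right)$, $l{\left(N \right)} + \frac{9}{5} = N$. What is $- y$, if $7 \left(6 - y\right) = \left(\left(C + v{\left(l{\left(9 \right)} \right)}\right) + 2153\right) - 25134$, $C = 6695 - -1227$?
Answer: $- \frac{75549}{35} \approx -2158.5$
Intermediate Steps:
$l{\left(N \right)} = - \frac{9}{5} + N$
$C = 7922$ ($C = 6695 + 1227 = 7922$)
$v{\left(Y \right)} = 20 - 4 Y$
$y = \frac{75549}{35}$ ($y = 6 - \frac{\left(\left(7922 + \left(20 - 4 \left(- \frac{9}{5} + 9\right)\right)\right) + 2153\right) - 25134}{7} = 6 - \frac{\left(\left(7922 + \left(20 - \frac{144}{5}\right)\right) + 2153\right) - 25134}{7} = 6 - \frac{\left(\left(7922 - \frac{44}{5}\right) + 2153\right) - 25134}{7} = 6 - \frac{\left(\frac{39566}{5} + 2153\right) - 25134}{7} = 6 - \frac{\frac{50331}{5} - 25134}{7} = 6 - - \frac{75339}{35} = 6 + \frac{75339}{35} = \frac{75549}{35} \approx 2158.5$)
$- y = \left(-1\right) \frac{75549}{35} = - \frac{75549}{35}$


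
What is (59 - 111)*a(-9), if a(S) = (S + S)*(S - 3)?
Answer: -11232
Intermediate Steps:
a(S) = 2*S*(-3 + S) (a(S) = (2*S)*(-3 + S) = 2*S*(-3 + S))
(59 - 111)*a(-9) = (59 - 111)*(2*(-9)*(-3 - 9)) = -104*(-9)*(-12) = -52*216 = -11232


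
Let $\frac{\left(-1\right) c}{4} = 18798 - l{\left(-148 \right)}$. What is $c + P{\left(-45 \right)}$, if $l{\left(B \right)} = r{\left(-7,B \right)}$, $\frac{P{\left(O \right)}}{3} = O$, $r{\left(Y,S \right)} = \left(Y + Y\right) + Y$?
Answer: $-75411$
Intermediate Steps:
$r{\left(Y,S \right)} = 3 Y$ ($r{\left(Y,S \right)} = 2 Y + Y = 3 Y$)
$P{\left(O \right)} = 3 O$
$l{\left(B \right)} = -21$ ($l{\left(B \right)} = 3 \left(-7\right) = -21$)
$c = -75276$ ($c = - 4 \left(18798 - -21\right) = - 4 \left(18798 + 21\right) = \left(-4\right) 18819 = -75276$)
$c + P{\left(-45 \right)} = -75276 + 3 \left(-45\right) = -75276 - 135 = -75411$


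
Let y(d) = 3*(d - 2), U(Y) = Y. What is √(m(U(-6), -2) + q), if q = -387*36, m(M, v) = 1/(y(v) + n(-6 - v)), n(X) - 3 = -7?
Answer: I*√222913/4 ≈ 118.03*I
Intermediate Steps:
n(X) = -4 (n(X) = 3 - 7 = -4)
y(d) = -6 + 3*d (y(d) = 3*(-2 + d) = -6 + 3*d)
m(M, v) = 1/(-10 + 3*v) (m(M, v) = 1/((-6 + 3*v) - 4) = 1/(-10 + 3*v))
q = -13932
√(m(U(-6), -2) + q) = √(1/(-10 + 3*(-2)) - 13932) = √(1/(-10 - 6) - 13932) = √(1/(-16) - 13932) = √(-1/16 - 13932) = √(-222913/16) = I*√222913/4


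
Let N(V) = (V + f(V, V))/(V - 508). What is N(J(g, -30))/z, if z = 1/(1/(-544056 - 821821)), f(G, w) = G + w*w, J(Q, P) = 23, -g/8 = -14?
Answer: 115/132490069 ≈ 8.6799e-7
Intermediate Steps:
g = 112 (g = -8*(-14) = 112)
f(G, w) = G + w**2
N(V) = (V**2 + 2*V)/(-508 + V) (N(V) = (V + (V + V**2))/(V - 508) = (V**2 + 2*V)/(-508 + V))
z = -1365877 (z = 1/(1/(-1365877)) = 1/(-1/1365877) = -1365877)
N(J(g, -30))/z = (23*(2 + 23)/(-508 + 23))/(-1365877) = (23*25/(-485))*(-1/1365877) = (23*(-1/485)*25)*(-1/1365877) = -115/97*(-1/1365877) = 115/132490069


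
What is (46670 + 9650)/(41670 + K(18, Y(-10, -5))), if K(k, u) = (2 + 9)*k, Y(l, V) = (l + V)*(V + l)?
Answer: 14080/10467 ≈ 1.3452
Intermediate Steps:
Y(l, V) = (V + l)² (Y(l, V) = (V + l)*(V + l) = (V + l)²)
K(k, u) = 11*k
(46670 + 9650)/(41670 + K(18, Y(-10, -5))) = (46670 + 9650)/(41670 + 11*18) = 56320/(41670 + 198) = 56320/41868 = 56320*(1/41868) = 14080/10467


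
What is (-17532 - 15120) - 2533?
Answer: -35185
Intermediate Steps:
(-17532 - 15120) - 2533 = -32652 - 2533 = -35185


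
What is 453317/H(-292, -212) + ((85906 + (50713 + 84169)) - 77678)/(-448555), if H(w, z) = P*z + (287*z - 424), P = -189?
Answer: -41274307787/1901873200 ≈ -21.702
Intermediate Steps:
H(w, z) = -424 + 98*z (H(w, z) = -189*z + (287*z - 424) = -189*z + (-424 + 287*z) = -424 + 98*z)
453317/H(-292, -212) + ((85906 + (50713 + 84169)) - 77678)/(-448555) = 453317/(-424 + 98*(-212)) + ((85906 + (50713 + 84169)) - 77678)/(-448555) = 453317/(-424 - 20776) + ((85906 + 134882) - 77678)*(-1/448555) = 453317/(-21200) + (220788 - 77678)*(-1/448555) = 453317*(-1/21200) + 143110*(-1/448555) = -453317/21200 - 28622/89711 = -41274307787/1901873200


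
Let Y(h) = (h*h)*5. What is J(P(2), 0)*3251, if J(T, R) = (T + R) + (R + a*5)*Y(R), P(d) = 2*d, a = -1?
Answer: 13004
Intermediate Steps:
Y(h) = 5*h**2 (Y(h) = h**2*5 = 5*h**2)
J(T, R) = R + T + 5*R**2*(-5 + R) (J(T, R) = (T + R) + (R - 1*5)*(5*R**2) = (R + T) + (R - 5)*(5*R**2) = (R + T) + (-5 + R)*(5*R**2) = (R + T) + 5*R**2*(-5 + R) = R + T + 5*R**2*(-5 + R))
J(P(2), 0)*3251 = (0 + 2*2 - 25*0**2 + 5*0**3)*3251 = (0 + 4 - 25*0 + 5*0)*3251 = (0 + 4 + 0 + 0)*3251 = 4*3251 = 13004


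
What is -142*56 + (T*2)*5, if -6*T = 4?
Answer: -23876/3 ≈ -7958.7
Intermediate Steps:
T = -⅔ (T = -⅙*4 = -⅔ ≈ -0.66667)
-142*56 + (T*2)*5 = -142*56 - ⅔*2*5 = -7952 - 4/3*5 = -7952 - 20/3 = -23876/3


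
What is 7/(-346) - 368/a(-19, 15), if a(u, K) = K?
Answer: -127433/5190 ≈ -24.554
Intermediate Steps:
7/(-346) - 368/a(-19, 15) = 7/(-346) - 368/15 = 7*(-1/346) - 368*1/15 = -7/346 - 368/15 = -127433/5190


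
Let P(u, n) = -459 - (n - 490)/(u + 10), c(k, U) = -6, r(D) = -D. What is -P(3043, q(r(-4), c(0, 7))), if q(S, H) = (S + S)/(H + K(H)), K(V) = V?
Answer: 4202509/9159 ≈ 458.84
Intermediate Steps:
q(S, H) = S/H (q(S, H) = (S + S)/(H + H) = (2*S)/((2*H)) = (2*S)*(1/(2*H)) = S/H)
P(u, n) = -459 - (-490 + n)/(10 + u)
-P(3043, q(r(-4), c(0, 7))) = -(-4100 - (-1*(-4))/(-6) - 459*3043)/(10 + 3043) = -(-4100 - 4*(-1)/6 - 1396737)/3053 = -(-4100 - 1*(-⅔) - 1396737)/3053 = -(-4100 + ⅔ - 1396737)/3053 = -(-4202509)/(3053*3) = -1*(-4202509/9159) = 4202509/9159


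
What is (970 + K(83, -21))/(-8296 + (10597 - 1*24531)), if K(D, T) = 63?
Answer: -1033/22230 ≈ -0.046469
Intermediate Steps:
(970 + K(83, -21))/(-8296 + (10597 - 1*24531)) = (970 + 63)/(-8296 + (10597 - 1*24531)) = 1033/(-8296 + (10597 - 24531)) = 1033/(-8296 - 13934) = 1033/(-22230) = 1033*(-1/22230) = -1033/22230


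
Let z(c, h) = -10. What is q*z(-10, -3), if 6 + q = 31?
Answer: -250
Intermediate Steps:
q = 25 (q = -6 + 31 = 25)
q*z(-10, -3) = 25*(-10) = -250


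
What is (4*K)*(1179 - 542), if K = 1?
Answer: 2548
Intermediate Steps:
(4*K)*(1179 - 542) = (4*1)*(1179 - 542) = 4*637 = 2548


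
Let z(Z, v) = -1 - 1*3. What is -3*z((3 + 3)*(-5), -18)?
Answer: 12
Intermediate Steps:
z(Z, v) = -4 (z(Z, v) = -1 - 3 = -4)
-3*z((3 + 3)*(-5), -18) = -3*(-4) = 12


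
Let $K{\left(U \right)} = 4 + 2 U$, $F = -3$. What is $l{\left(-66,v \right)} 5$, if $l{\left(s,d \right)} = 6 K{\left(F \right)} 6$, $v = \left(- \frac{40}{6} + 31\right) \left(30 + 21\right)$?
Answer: $-360$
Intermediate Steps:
$v = 1241$ ($v = \left(\left(-40\right) \frac{1}{6} + 31\right) 51 = \left(- \frac{20}{3} + 31\right) 51 = \frac{73}{3} \cdot 51 = 1241$)
$l{\left(s,d \right)} = -72$ ($l{\left(s,d \right)} = 6 \left(4 + 2 \left(-3\right)\right) 6 = 6 \left(4 - 6\right) 6 = 6 \left(-2\right) 6 = \left(-12\right) 6 = -72$)
$l{\left(-66,v \right)} 5 = \left(-72\right) 5 = -360$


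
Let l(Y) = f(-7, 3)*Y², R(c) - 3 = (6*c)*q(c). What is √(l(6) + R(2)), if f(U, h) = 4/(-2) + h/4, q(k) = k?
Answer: 3*I*√2 ≈ 4.2426*I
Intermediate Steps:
f(U, h) = -2 + h/4 (f(U, h) = 4*(-½) + h*(¼) = -2 + h/4)
R(c) = 3 + 6*c² (R(c) = 3 + (6*c)*c = 3 + 6*c²)
l(Y) = -5*Y²/4 (l(Y) = (-2 + (¼)*3)*Y² = (-2 + ¾)*Y² = -5*Y²/4)
√(l(6) + R(2)) = √(-5/4*6² + (3 + 6*2²)) = √(-5/4*36 + (3 + 6*4)) = √(-45 + (3 + 24)) = √(-45 + 27) = √(-18) = 3*I*√2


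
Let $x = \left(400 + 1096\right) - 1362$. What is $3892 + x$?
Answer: $4026$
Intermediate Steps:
$x = 134$ ($x = 1496 - 1362 = 134$)
$3892 + x = 3892 + 134 = 4026$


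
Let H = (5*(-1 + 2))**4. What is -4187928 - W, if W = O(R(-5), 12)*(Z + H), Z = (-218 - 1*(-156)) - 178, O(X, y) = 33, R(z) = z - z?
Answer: -4200633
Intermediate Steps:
R(z) = 0
Z = -240 (Z = (-218 + 156) - 178 = -62 - 178 = -240)
H = 625 (H = (5*1)**4 = 5**4 = 625)
W = 12705 (W = 33*(-240 + 625) = 33*385 = 12705)
-4187928 - W = -4187928 - 1*12705 = -4187928 - 12705 = -4200633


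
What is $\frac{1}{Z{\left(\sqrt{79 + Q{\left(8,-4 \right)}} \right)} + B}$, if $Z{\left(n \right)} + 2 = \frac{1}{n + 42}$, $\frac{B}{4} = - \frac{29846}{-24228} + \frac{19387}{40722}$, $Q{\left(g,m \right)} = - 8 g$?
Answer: $\frac{434923721694185724}{2111929350081247637} + \frac{51210251160057 \sqrt{15}}{2111929350081247637} \approx 0.20603$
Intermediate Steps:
$B = \frac{280849508}{41108859}$ ($B = 4 \left(- \frac{29846}{-24228} + \frac{19387}{40722}\right) = 4 \left(\left(-29846\right) \left(- \frac{1}{24228}\right) + 19387 \cdot \frac{1}{40722}\right) = 4 \left(\frac{14923}{12114} + \frac{19387}{40722}\right) = 4 \cdot \frac{70212377}{41108859} = \frac{280849508}{41108859} \approx 6.8318$)
$Z{\left(n \right)} = -2 + \frac{1}{42 + n}$ ($Z{\left(n \right)} = -2 + \frac{1}{n + 42} = -2 + \frac{1}{42 + n}$)
$\frac{1}{Z{\left(\sqrt{79 + Q{\left(8,-4 \right)}} \right)} + B} = \frac{1}{\frac{-83 - 2 \sqrt{79 - 64}}{42 + \sqrt{79 - 64}} + \frac{280849508}{41108859}} = \frac{1}{\frac{-83 - 2 \sqrt{15}}{42 + \sqrt{15}} + \frac{280849508}{41108859}} = \frac{1}{\frac{280849508}{41108859} + \frac{-83 - 2 \sqrt{15}}{42 + \sqrt{15}}}$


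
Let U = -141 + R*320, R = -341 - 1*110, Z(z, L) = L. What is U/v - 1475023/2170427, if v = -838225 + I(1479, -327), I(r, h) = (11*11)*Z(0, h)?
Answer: -981221334369/1905183457184 ≈ -0.51503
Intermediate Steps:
I(r, h) = 121*h (I(r, h) = (11*11)*h = 121*h)
R = -451 (R = -341 - 110 = -451)
v = -877792 (v = -838225 + 121*(-327) = -838225 - 39567 = -877792)
U = -144461 (U = -141 - 451*320 = -141 - 144320 = -144461)
U/v - 1475023/2170427 = -144461/(-877792) - 1475023/2170427 = -144461*(-1/877792) - 1475023*1/2170427 = 144461/877792 - 1475023/2170427 = -981221334369/1905183457184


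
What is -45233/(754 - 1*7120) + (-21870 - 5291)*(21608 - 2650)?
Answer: -3277969457875/6366 ≈ -5.1492e+8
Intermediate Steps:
-45233/(754 - 1*7120) + (-21870 - 5291)*(21608 - 2650) = -45233/(754 - 7120) - 27161*18958 = -45233/(-6366) - 514918238 = -45233*(-1/6366) - 514918238 = 45233/6366 - 514918238 = -3277969457875/6366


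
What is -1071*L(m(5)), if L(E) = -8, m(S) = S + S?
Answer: 8568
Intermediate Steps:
m(S) = 2*S
-1071*L(m(5)) = -1071*(-8) = 8568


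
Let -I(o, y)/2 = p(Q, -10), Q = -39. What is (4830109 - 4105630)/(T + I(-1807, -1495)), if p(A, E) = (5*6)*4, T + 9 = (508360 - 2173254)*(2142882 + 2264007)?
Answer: -241493/2445667685005 ≈ -9.8743e-8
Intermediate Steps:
T = -7337003054775 (T = -9 + (508360 - 2173254)*(2142882 + 2264007) = -9 - 1664894*4406889 = -9 - 7337003054766 = -7337003054775)
p(A, E) = 120 (p(A, E) = 30*4 = 120)
I(o, y) = -240 (I(o, y) = -2*120 = -240)
(4830109 - 4105630)/(T + I(-1807, -1495)) = (4830109 - 4105630)/(-7337003054775 - 240) = 724479/(-7337003055015) = 724479*(-1/7337003055015) = -241493/2445667685005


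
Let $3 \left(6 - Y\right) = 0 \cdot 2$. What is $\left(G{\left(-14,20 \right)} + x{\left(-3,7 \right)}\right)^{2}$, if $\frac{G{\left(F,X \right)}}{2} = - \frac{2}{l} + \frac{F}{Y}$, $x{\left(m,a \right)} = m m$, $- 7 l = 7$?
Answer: $\frac{625}{9} \approx 69.444$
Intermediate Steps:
$l = -1$ ($l = \left(- \frac{1}{7}\right) 7 = -1$)
$Y = 6$ ($Y = 6 - \frac{0 \cdot 2}{3} = 6 - 0 = 6 + 0 = 6$)
$x{\left(m,a \right)} = m^{2}$
$G{\left(F,X \right)} = 4 + \frac{F}{3}$ ($G{\left(F,X \right)} = 2 \left(- \frac{2}{-1} + \frac{F}{6}\right) = 2 \left(\left(-2\right) \left(-1\right) + F \frac{1}{6}\right) = 2 \left(2 + \frac{F}{6}\right) = 4 + \frac{F}{3}$)
$\left(G{\left(-14,20 \right)} + x{\left(-3,7 \right)}\right)^{2} = \left(\left(4 + \frac{1}{3} \left(-14\right)\right) + \left(-3\right)^{2}\right)^{2} = \left(\left(4 - \frac{14}{3}\right) + 9\right)^{2} = \left(- \frac{2}{3} + 9\right)^{2} = \left(\frac{25}{3}\right)^{2} = \frac{625}{9}$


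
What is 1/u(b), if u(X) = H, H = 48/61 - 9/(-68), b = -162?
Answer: 4148/3813 ≈ 1.0879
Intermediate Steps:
H = 3813/4148 (H = 48*(1/61) - 9*(-1/68) = 48/61 + 9/68 = 3813/4148 ≈ 0.91924)
u(X) = 3813/4148
1/u(b) = 1/(3813/4148) = 4148/3813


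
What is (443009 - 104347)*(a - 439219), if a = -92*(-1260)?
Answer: -109489085938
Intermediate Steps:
a = 115920
(443009 - 104347)*(a - 439219) = (443009 - 104347)*(115920 - 439219) = 338662*(-323299) = -109489085938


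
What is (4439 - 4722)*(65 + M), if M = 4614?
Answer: -1324157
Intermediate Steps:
(4439 - 4722)*(65 + M) = (4439 - 4722)*(65 + 4614) = -283*4679 = -1324157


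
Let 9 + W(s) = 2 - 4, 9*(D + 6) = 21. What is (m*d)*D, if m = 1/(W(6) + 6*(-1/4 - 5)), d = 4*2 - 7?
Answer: 22/255 ≈ 0.086275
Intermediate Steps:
D = -11/3 (D = -6 + (1/9)*21 = -6 + 7/3 = -11/3 ≈ -3.6667)
W(s) = -11 (W(s) = -9 + (2 - 4) = -9 - 2 = -11)
d = 1 (d = 8 - 7 = 1)
m = -2/85 (m = 1/(-11 + 6*(-1/4 - 5)) = 1/(-11 + 6*(-21/4)) = 1/(-11 - 63/2) = 1/(-85/2) = -2/85 ≈ -0.023529)
(m*d)*D = -2/85*1*(-11/3) = -2/85*(-11/3) = 22/255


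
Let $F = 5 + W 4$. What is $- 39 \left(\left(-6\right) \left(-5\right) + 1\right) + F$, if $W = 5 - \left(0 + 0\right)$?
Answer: $-1184$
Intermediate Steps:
$W = 5$ ($W = 5 - 0 = 5 + 0 = 5$)
$F = 25$ ($F = 5 + 5 \cdot 4 = 5 + 20 = 25$)
$- 39 \left(\left(-6\right) \left(-5\right) + 1\right) + F = - 39 \left(\left(-6\right) \left(-5\right) + 1\right) + 25 = - 39 \left(30 + 1\right) + 25 = \left(-39\right) 31 + 25 = -1209 + 25 = -1184$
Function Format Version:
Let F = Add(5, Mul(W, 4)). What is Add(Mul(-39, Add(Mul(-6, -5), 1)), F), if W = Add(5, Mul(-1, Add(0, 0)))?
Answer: -1184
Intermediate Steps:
W = 5 (W = Add(5, Mul(-1, 0)) = Add(5, 0) = 5)
F = 25 (F = Add(5, Mul(5, 4)) = Add(5, 20) = 25)
Add(Mul(-39, Add(Mul(-6, -5), 1)), F) = Add(Mul(-39, Add(Mul(-6, -5), 1)), 25) = Add(Mul(-39, Add(30, 1)), 25) = Add(Mul(-39, 31), 25) = Add(-1209, 25) = -1184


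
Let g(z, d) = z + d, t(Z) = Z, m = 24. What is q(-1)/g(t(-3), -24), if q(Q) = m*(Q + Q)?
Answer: 16/9 ≈ 1.7778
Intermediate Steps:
q(Q) = 48*Q (q(Q) = 24*(Q + Q) = 24*(2*Q) = 48*Q)
g(z, d) = d + z
q(-1)/g(t(-3), -24) = (48*(-1))/(-24 - 3) = -48/(-27) = -48*(-1/27) = 16/9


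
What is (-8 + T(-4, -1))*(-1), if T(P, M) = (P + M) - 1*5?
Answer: 18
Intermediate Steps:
T(P, M) = -5 + M + P (T(P, M) = (M + P) - 5 = -5 + M + P)
(-8 + T(-4, -1))*(-1) = (-8 + (-5 - 1 - 4))*(-1) = (-8 - 10)*(-1) = -18*(-1) = 18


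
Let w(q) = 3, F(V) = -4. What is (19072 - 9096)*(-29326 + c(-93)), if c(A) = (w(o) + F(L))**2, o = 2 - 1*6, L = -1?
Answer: -292546200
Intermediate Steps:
o = -4 (o = 2 - 6 = -4)
c(A) = 1 (c(A) = (3 - 4)**2 = (-1)**2 = 1)
(19072 - 9096)*(-29326 + c(-93)) = (19072 - 9096)*(-29326 + 1) = 9976*(-29325) = -292546200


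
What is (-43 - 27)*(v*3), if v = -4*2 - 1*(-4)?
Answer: 840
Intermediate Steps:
v = -4 (v = -8 + 4 = -4)
(-43 - 27)*(v*3) = (-43 - 27)*(-4*3) = -70*(-12) = 840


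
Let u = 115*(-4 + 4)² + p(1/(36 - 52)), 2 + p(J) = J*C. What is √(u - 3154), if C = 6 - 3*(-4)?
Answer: I*√50514/4 ≈ 56.188*I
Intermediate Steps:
C = 18 (C = 6 + 12 = 18)
p(J) = -2 + 18*J (p(J) = -2 + J*18 = -2 + 18*J)
u = -25/8 (u = 115*(-4 + 4)² + (-2 + 18/(36 - 52)) = 115*0² + (-2 + 18/(-16)) = 115*0 + (-2 + 18*(-1/16)) = 0 + (-2 - 9/8) = 0 - 25/8 = -25/8 ≈ -3.1250)
√(u - 3154) = √(-25/8 - 3154) = √(-25257/8) = I*√50514/4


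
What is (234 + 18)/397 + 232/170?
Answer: 67472/33745 ≈ 1.9995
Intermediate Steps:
(234 + 18)/397 + 232/170 = 252*(1/397) + 232*(1/170) = 252/397 + 116/85 = 67472/33745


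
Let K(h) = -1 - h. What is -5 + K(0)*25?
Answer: -30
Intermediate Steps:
-5 + K(0)*25 = -5 + (-1 - 1*0)*25 = -5 + (-1 + 0)*25 = -5 - 1*25 = -5 - 25 = -30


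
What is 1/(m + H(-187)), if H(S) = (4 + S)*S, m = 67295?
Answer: 1/101516 ≈ 9.8507e-6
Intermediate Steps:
H(S) = S*(4 + S)
1/(m + H(-187)) = 1/(67295 - 187*(4 - 187)) = 1/(67295 - 187*(-183)) = 1/(67295 + 34221) = 1/101516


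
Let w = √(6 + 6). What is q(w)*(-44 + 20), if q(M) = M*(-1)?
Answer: 48*√3 ≈ 83.138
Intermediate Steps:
w = 2*√3 (w = √12 = 2*√3 ≈ 3.4641)
q(M) = -M
q(w)*(-44 + 20) = (-2*√3)*(-44 + 20) = -2*√3*(-24) = 48*√3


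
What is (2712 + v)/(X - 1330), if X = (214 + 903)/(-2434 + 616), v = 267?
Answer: -5415822/2419057 ≈ -2.2388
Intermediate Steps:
X = -1117/1818 (X = 1117/(-1818) = 1117*(-1/1818) = -1117/1818 ≈ -0.61441)
(2712 + v)/(X - 1330) = (2712 + 267)/(-1117/1818 - 1330) = 2979/(-2419057/1818) = 2979*(-1818/2419057) = -5415822/2419057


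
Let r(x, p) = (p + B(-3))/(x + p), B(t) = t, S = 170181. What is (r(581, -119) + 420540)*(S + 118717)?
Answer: 28064903473742/231 ≈ 1.2149e+11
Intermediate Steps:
r(x, p) = (-3 + p)/(p + x) (r(x, p) = (p - 3)/(x + p) = (-3 + p)/(p + x))
(r(581, -119) + 420540)*(S + 118717) = ((-3 - 119)/(-119 + 581) + 420540)*(170181 + 118717) = (-122/462 + 420540)*288898 = ((1/462)*(-122) + 420540)*288898 = (-61/231 + 420540)*288898 = (97144679/231)*288898 = 28064903473742/231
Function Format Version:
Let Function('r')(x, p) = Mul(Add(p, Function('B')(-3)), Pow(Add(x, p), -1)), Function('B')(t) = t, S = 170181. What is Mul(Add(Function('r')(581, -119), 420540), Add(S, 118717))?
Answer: Rational(28064903473742, 231) ≈ 1.2149e+11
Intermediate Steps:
Function('r')(x, p) = Mul(Pow(Add(p, x), -1), Add(-3, p)) (Function('r')(x, p) = Mul(Add(p, -3), Pow(Add(x, p), -1)) = Mul(Add(-3, p), Pow(Add(p, x), -1)) = Mul(Pow(Add(p, x), -1), Add(-3, p)))
Mul(Add(Function('r')(581, -119), 420540), Add(S, 118717)) = Mul(Add(Mul(Pow(Add(-119, 581), -1), Add(-3, -119)), 420540), Add(170181, 118717)) = Mul(Add(Mul(Pow(462, -1), -122), 420540), 288898) = Mul(Add(Mul(Rational(1, 462), -122), 420540), 288898) = Mul(Add(Rational(-61, 231), 420540), 288898) = Mul(Rational(97144679, 231), 288898) = Rational(28064903473742, 231)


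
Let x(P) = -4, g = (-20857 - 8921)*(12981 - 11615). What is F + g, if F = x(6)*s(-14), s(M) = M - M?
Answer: -40676748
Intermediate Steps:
s(M) = 0
g = -40676748 (g = -29778*1366 = -40676748)
F = 0 (F = -4*0 = 0)
F + g = 0 - 40676748 = -40676748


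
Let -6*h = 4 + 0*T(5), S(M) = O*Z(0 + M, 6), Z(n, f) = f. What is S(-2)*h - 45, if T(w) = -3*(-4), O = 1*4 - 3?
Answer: -49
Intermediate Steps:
O = 1 (O = 4 - 3 = 1)
S(M) = 6 (S(M) = 1*6 = 6)
T(w) = 12
h = -⅔ (h = -(4 + 0*12)/6 = -(4 + 0)/6 = -⅙*4 = -⅔ ≈ -0.66667)
S(-2)*h - 45 = 6*(-⅔) - 45 = -4 - 45 = -49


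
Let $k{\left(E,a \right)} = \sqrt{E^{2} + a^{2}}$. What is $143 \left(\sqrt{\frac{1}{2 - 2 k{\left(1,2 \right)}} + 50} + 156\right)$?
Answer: $22308 + \frac{143 \sqrt{-202 + 200 \sqrt{5}}}{2 \sqrt{-1 + \sqrt{5}}} \approx 23315.0$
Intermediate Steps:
$143 \left(\sqrt{\frac{1}{2 - 2 k{\left(1,2 \right)}} + 50} + 156\right) = 143 \left(\sqrt{\frac{1}{2 - 2 \sqrt{1^{2} + 2^{2}}} + 50} + 156\right) = 143 \left(\sqrt{\frac{1}{2 - 2 \sqrt{1 + 4}} + 50} + 156\right) = 143 \left(\sqrt{\frac{1}{2 - 2 \sqrt{5}} + 50} + 156\right) = 143 \left(\sqrt{50 + \frac{1}{2 - 2 \sqrt{5}}} + 156\right) = 143 \left(156 + \sqrt{50 + \frac{1}{2 - 2 \sqrt{5}}}\right) = 22308 + 143 \sqrt{50 + \frac{1}{2 - 2 \sqrt{5}}}$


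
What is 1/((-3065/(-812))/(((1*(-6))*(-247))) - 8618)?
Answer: -1203384/10370760247 ≈ -0.00011604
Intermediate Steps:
1/((-3065/(-812))/(((1*(-6))*(-247))) - 8618) = 1/((-3065*(-1/812))/((-6*(-247))) - 8618) = 1/((3065/812)/1482 - 8618) = 1/((3065/812)*(1/1482) - 8618) = 1/(3065/1203384 - 8618) = 1/(-10370760247/1203384) = -1203384/10370760247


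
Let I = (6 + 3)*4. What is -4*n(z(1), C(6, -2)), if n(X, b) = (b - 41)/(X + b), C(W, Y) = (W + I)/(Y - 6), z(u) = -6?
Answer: -148/9 ≈ -16.444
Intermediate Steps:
I = 36 (I = 9*4 = 36)
C(W, Y) = (36 + W)/(-6 + Y) (C(W, Y) = (W + 36)/(Y - 6) = (36 + W)/(-6 + Y))
n(X, b) = (-41 + b)/(X + b)
-4*n(z(1), C(6, -2)) = -4*(-41 + (36 + 6)/(-6 - 2))/(-6 + (36 + 6)/(-6 - 2)) = -4*(-41 + 42/(-8))/(-6 + 42/(-8)) = -4*(-41 - ⅛*42)/(-6 - ⅛*42) = -4*(-41 - 21/4)/(-6 - 21/4) = -4*(-185)/((-45/4)*4) = -(-16)*(-185)/(45*4) = -4*37/9 = -148/9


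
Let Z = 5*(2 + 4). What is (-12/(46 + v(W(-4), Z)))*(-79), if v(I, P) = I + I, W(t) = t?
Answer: 474/19 ≈ 24.947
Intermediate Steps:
Z = 30 (Z = 5*6 = 30)
v(I, P) = 2*I
(-12/(46 + v(W(-4), Z)))*(-79) = (-12/(46 + 2*(-4)))*(-79) = (-12/(46 - 8))*(-79) = (-12/38)*(-79) = ((1/38)*(-12))*(-79) = -6/19*(-79) = 474/19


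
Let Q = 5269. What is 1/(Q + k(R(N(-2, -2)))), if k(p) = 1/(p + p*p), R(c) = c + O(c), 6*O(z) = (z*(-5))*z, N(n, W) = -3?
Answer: 399/2102335 ≈ 0.00018979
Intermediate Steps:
O(z) = -5*z²/6 (O(z) = ((z*(-5))*z)/6 = ((-5*z)*z)/6 = (-5*z²)/6 = -5*z²/6)
R(c) = c - 5*c²/6
k(p) = 1/(p + p²)
1/(Q + k(R(N(-2, -2)))) = 1/(5269 + 1/((((⅙)*(-3)*(6 - 5*(-3))))*(1 + (⅙)*(-3)*(6 - 5*(-3))))) = 1/(5269 + 1/((((⅙)*(-3)*(6 + 15)))*(1 + (⅙)*(-3)*(6 + 15)))) = 1/(5269 + 1/((((⅙)*(-3)*21))*(1 + (⅙)*(-3)*21))) = 1/(5269 + 1/((-21/2)*(1 - 21/2))) = 1/(5269 - 2/(21*(-19/2))) = 1/(5269 - 2/21*(-2/19)) = 1/(5269 + 4/399) = 1/(2102335/399) = 399/2102335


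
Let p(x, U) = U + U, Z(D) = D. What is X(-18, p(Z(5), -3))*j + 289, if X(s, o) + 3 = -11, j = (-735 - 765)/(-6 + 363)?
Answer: 5913/17 ≈ 347.82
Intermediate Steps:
p(x, U) = 2*U
j = -500/119 (j = -1500/357 = -1500*1/357 = -500/119 ≈ -4.2017)
X(s, o) = -14 (X(s, o) = -3 - 11 = -14)
X(-18, p(Z(5), -3))*j + 289 = -14*(-500/119) + 289 = 1000/17 + 289 = 5913/17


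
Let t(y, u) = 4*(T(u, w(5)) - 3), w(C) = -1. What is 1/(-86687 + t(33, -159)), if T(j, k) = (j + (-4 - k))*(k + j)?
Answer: 1/16981 ≈ 5.8889e-5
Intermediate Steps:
T(j, k) = (j + k)*(-4 + j - k) (T(j, k) = (-4 + j - k)*(j + k) = (j + k)*(-4 + j - k))
t(y, u) = -16*u + 4*u**2 (t(y, u) = 4*((u**2 - 1*(-1)**2 - 4*u - 4*(-1)) - 3) = 4*((u**2 - 1*1 - 4*u + 4) - 3) = 4*((u**2 - 1 - 4*u + 4) - 3) = 4*((3 + u**2 - 4*u) - 3) = 4*(u**2 - 4*u) = -16*u + 4*u**2)
1/(-86687 + t(33, -159)) = 1/(-86687 + 4*(-159)*(-4 - 159)) = 1/(-86687 + 4*(-159)*(-163)) = 1/(-86687 + 103668) = 1/16981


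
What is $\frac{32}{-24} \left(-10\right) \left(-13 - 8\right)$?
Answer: $-280$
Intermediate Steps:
$\frac{32}{-24} \left(-10\right) \left(-13 - 8\right) = 32 \left(- \frac{1}{24}\right) \left(-10\right) \left(-21\right) = \left(- \frac{4}{3}\right) \left(-10\right) \left(-21\right) = \frac{40}{3} \left(-21\right) = -280$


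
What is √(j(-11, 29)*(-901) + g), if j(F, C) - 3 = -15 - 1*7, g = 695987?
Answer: 3*√79234 ≈ 844.46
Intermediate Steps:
j(F, C) = -19 (j(F, C) = 3 + (-15 - 1*7) = 3 + (-15 - 7) = 3 - 22 = -19)
√(j(-11, 29)*(-901) + g) = √(-19*(-901) + 695987) = √(17119 + 695987) = √713106 = 3*√79234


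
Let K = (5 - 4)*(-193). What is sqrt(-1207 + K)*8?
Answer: 80*I*sqrt(14) ≈ 299.33*I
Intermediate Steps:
K = -193 (K = 1*(-193) = -193)
sqrt(-1207 + K)*8 = sqrt(-1207 - 193)*8 = sqrt(-1400)*8 = (10*I*sqrt(14))*8 = 80*I*sqrt(14)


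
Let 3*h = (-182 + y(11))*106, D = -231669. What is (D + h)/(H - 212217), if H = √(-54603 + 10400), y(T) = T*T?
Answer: 49621498547/45036099292 + 701473*I*√44203/135108297876 ≈ 1.1018 + 0.0010916*I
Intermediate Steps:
y(T) = T²
H = I*√44203 (H = √(-44203) = I*√44203 ≈ 210.25*I)
h = -6466/3 (h = ((-182 + 11²)*106)/3 = ((-182 + 121)*106)/3 = (-61*106)/3 = (⅓)*(-6466) = -6466/3 ≈ -2155.3)
(D + h)/(H - 212217) = (-231669 - 6466/3)/(I*√44203 - 212217) = -701473/(3*(-212217 + I*√44203))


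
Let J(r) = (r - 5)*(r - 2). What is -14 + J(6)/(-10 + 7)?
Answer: -46/3 ≈ -15.333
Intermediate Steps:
J(r) = (-5 + r)*(-2 + r)
-14 + J(6)/(-10 + 7) = -14 + (10 + 6² - 7*6)/(-10 + 7) = -14 + (10 + 36 - 42)/(-3) = -14 + 4*(-⅓) = -14 - 4/3 = -46/3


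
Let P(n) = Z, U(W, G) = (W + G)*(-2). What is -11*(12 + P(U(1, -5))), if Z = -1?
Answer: -121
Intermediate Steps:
U(W, G) = -2*G - 2*W (U(W, G) = (G + W)*(-2) = -2*G - 2*W)
P(n) = -1
-11*(12 + P(U(1, -5))) = -11*(12 - 1) = -11*11 = -121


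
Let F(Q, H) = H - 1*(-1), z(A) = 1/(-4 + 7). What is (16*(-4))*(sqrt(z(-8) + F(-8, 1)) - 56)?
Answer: 3584 - 64*sqrt(21)/3 ≈ 3486.2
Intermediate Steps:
z(A) = 1/3
F(Q, H) = 1 + H (F(Q, H) = H + 1 = 1 + H)
(16*(-4))*(sqrt(z(-8) + F(-8, 1)) - 56) = (16*(-4))*(sqrt(1/3 + (1 + 1)) - 56) = -64*(sqrt(1/3 + 2) - 56) = -64*(sqrt(7/3) - 56) = -64*(sqrt(21)/3 - 56) = -64*(-56 + sqrt(21)/3) = 3584 - 64*sqrt(21)/3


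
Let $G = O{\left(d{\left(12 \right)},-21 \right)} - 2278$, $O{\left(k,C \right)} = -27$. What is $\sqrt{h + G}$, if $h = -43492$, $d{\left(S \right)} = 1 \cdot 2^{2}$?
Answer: $i \sqrt{45797} \approx 214.0 i$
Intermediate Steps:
$d{\left(S \right)} = 4$ ($d{\left(S \right)} = 1 \cdot 4 = 4$)
$G = -2305$ ($G = -27 - 2278 = -2305$)
$\sqrt{h + G} = \sqrt{-43492 - 2305} = \sqrt{-45797} = i \sqrt{45797}$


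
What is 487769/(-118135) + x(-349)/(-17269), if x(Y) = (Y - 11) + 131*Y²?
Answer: -1893334662946/2040073315 ≈ -928.07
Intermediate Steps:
x(Y) = -11 + Y + 131*Y² (x(Y) = (-11 + Y) + 131*Y² = -11 + Y + 131*Y²)
487769/(-118135) + x(-349)/(-17269) = 487769/(-118135) + (-11 - 349 + 131*(-349)²)/(-17269) = 487769*(-1/118135) + (-11 - 349 + 131*121801)*(-1/17269) = -487769/118135 + (-11 - 349 + 15955931)*(-1/17269) = -487769/118135 + 15955571*(-1/17269) = -487769/118135 - 15955571/17269 = -1893334662946/2040073315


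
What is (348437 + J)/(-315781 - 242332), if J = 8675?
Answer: -357112/558113 ≈ -0.63986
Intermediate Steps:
(348437 + J)/(-315781 - 242332) = (348437 + 8675)/(-315781 - 242332) = 357112/(-558113) = 357112*(-1/558113) = -357112/558113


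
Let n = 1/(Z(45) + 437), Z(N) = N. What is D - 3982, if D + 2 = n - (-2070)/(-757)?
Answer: -1454654999/364874 ≈ -3986.7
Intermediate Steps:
n = 1/482 (n = 1/(45 + 437) = 1/482 ≈ 0.0020747)
D = -1726731/364874 (D = -2 + (1/482 - (-2070)/(-757)) = -2 + (1/482 - (-2070)*(-1)/757) = -2 + (1/482 - 1*2070/757) = -2 + (1/482 - 2070/757) = -2 - 996983/364874 = -1726731/364874 ≈ -4.7324)
D - 3982 = -1726731/364874 - 3982 = -1454654999/364874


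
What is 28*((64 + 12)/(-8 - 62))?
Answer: -152/5 ≈ -30.400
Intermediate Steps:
28*((64 + 12)/(-8 - 62)) = 28*(76/(-70)) = 28*(76*(-1/70)) = 28*(-38/35) = -152/5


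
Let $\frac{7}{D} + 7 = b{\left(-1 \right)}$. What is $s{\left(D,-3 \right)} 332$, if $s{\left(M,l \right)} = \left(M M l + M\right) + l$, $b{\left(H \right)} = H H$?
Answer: $-2739$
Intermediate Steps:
$b{\left(H \right)} = H^{2}$
$D = - \frac{7}{6}$ ($D = \frac{7}{-7 + \left(-1\right)^{2}} = \frac{7}{-7 + 1} = \frac{7}{-6} = 7 \left(- \frac{1}{6}\right) = - \frac{7}{6} \approx -1.1667$)
$s{\left(M,l \right)} = M + l + l M^{2}$ ($s{\left(M,l \right)} = \left(M^{2} l + M\right) + l = \left(l M^{2} + M\right) + l = \left(M + l M^{2}\right) + l = M + l + l M^{2}$)
$s{\left(D,-3 \right)} 332 = \left(- \frac{7}{6} - 3 - 3 \left(- \frac{7}{6}\right)^{2}\right) 332 = \left(- \frac{7}{6} - 3 - \frac{49}{12}\right) 332 = \left(- \frac{33}{4}\right) 332 = -2739$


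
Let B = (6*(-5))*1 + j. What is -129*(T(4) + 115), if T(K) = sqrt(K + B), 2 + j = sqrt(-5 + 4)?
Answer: -14835 - 129*sqrt(-28 + I) ≈ -14847.0 - 682.71*I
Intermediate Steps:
j = -2 + I (j = -2 + sqrt(-5 + 4) = -2 + sqrt(-1) = -2 + I ≈ -2.0 + 1.0*I)
B = -32 + I (B = (6*(-5))*1 + (-2 + I) = -30*1 + (-2 + I) = -30 + (-2 + I) = -32 + I ≈ -32.0 + 1.0*I)
T(K) = sqrt(-32 + I + K) (T(K) = sqrt(K + (-32 + I)) = sqrt(-32 + I + K))
-129*(T(4) + 115) = -129*(sqrt(-32 + I + 4) + 115) = -129*(sqrt(-28 + I) + 115) = -129*(115 + sqrt(-28 + I)) = -14835 - 129*sqrt(-28 + I)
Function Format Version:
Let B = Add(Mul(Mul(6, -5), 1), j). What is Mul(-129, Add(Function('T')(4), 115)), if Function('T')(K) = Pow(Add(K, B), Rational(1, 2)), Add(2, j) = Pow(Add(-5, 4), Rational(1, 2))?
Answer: Add(-14835, Mul(-129, Pow(Add(-28, I), Rational(1, 2)))) ≈ Add(-14847., Mul(-682.71, I))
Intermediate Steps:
j = Add(-2, I) (j = Add(-2, Pow(Add(-5, 4), Rational(1, 2))) = Add(-2, Pow(-1, Rational(1, 2))) = Add(-2, I) ≈ Add(-2.0000, Mul(1.0000, I)))
B = Add(-32, I) (B = Add(Mul(Mul(6, -5), 1), Add(-2, I)) = Add(Mul(-30, 1), Add(-2, I)) = Add(-30, Add(-2, I)) = Add(-32, I) ≈ Add(-32.000, Mul(1.0000, I)))
Function('T')(K) = Pow(Add(-32, I, K), Rational(1, 2)) (Function('T')(K) = Pow(Add(K, Add(-32, I)), Rational(1, 2)) = Pow(Add(-32, I, K), Rational(1, 2)))
Mul(-129, Add(Function('T')(4), 115)) = Mul(-129, Add(Pow(Add(-32, I, 4), Rational(1, 2)), 115)) = Mul(-129, Add(Pow(Add(-28, I), Rational(1, 2)), 115)) = Mul(-129, Add(115, Pow(Add(-28, I), Rational(1, 2)))) = Add(-14835, Mul(-129, Pow(Add(-28, I), Rational(1, 2))))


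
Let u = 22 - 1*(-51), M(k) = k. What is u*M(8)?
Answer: 584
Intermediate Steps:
u = 73 (u = 22 + 51 = 73)
u*M(8) = 73*8 = 584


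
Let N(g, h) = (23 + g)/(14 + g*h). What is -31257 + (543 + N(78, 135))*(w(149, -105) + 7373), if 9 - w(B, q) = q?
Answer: 42537192283/10544 ≈ 4.0343e+6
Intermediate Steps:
w(B, q) = 9 - q
N(g, h) = (23 + g)/(14 + g*h)
-31257 + (543 + N(78, 135))*(w(149, -105) + 7373) = -31257 + (543 + (23 + 78)/(14 + 78*135))*((9 - 1*(-105)) + 7373) = -31257 + (543 + 101/(14 + 10530))*((9 + 105) + 7373) = -31257 + (543 + 101/10544)*(114 + 7373) = -31257 + (543 + (1/10544)*101)*7487 = -31257 + (543 + 101/10544)*7487 = -31257 + (5725493/10544)*7487 = -31257 + 42866766091/10544 = 42537192283/10544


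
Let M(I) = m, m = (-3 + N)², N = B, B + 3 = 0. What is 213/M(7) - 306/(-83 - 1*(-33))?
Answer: 3611/300 ≈ 12.037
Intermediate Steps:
B = -3 (B = -3 + 0 = -3)
N = -3
m = 36 (m = (-3 - 3)² = (-6)² = 36)
M(I) = 36
213/M(7) - 306/(-83 - 1*(-33)) = 213/36 - 306/(-83 - 1*(-33)) = 213*(1/36) - 306/(-83 + 33) = 71/12 - 306/(-50) = 71/12 - 306*(-1/50) = 71/12 + 153/25 = 3611/300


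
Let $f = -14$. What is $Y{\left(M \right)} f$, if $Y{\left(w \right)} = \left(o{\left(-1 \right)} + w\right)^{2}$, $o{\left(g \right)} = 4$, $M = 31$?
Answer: $-17150$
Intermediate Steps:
$Y{\left(w \right)} = \left(4 + w\right)^{2}$
$Y{\left(M \right)} f = \left(4 + 31\right)^{2} \left(-14\right) = 35^{2} \left(-14\right) = 1225 \left(-14\right) = -17150$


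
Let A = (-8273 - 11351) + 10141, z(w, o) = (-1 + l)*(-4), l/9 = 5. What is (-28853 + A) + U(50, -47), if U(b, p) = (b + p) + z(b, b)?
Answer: -38509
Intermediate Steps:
l = 45 (l = 9*5 = 45)
z(w, o) = -176 (z(w, o) = (-1 + 45)*(-4) = 44*(-4) = -176)
A = -9483 (A = -19624 + 10141 = -9483)
U(b, p) = -176 + b + p (U(b, p) = (b + p) - 176 = -176 + b + p)
(-28853 + A) + U(50, -47) = (-28853 - 9483) + (-176 + 50 - 47) = -38336 - 173 = -38509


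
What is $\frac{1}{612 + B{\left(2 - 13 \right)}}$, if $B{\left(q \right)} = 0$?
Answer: $\frac{1}{612} \approx 0.001634$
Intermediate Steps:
$\frac{1}{612 + B{\left(2 - 13 \right)}} = \frac{1}{612 + 0} = \frac{1}{612}$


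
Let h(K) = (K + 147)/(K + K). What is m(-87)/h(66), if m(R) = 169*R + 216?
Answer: -637428/71 ≈ -8977.9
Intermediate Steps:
h(K) = (147 + K)/(2*K) (h(K) = (147 + K)/((2*K)) = (147 + K)*(1/(2*K)) = (147 + K)/(2*K))
m(R) = 216 + 169*R
m(-87)/h(66) = (216 + 169*(-87))/(((1/2)*(147 + 66)/66)) = (216 - 14703)/(((1/2)*(1/66)*213)) = -14487/71/44 = -14487*44/71 = -637428/71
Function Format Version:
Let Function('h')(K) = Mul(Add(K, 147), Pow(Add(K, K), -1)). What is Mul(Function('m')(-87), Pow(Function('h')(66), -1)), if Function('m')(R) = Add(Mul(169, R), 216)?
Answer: Rational(-637428, 71) ≈ -8977.9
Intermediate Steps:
Function('h')(K) = Mul(Rational(1, 2), Pow(K, -1), Add(147, K)) (Function('h')(K) = Mul(Add(147, K), Pow(Mul(2, K), -1)) = Mul(Add(147, K), Mul(Rational(1, 2), Pow(K, -1))) = Mul(Rational(1, 2), Pow(K, -1), Add(147, K)))
Function('m')(R) = Add(216, Mul(169, R))
Mul(Function('m')(-87), Pow(Function('h')(66), -1)) = Mul(Add(216, Mul(169, -87)), Pow(Mul(Rational(1, 2), Pow(66, -1), Add(147, 66)), -1)) = Mul(Add(216, -14703), Pow(Mul(Rational(1, 2), Rational(1, 66), 213), -1)) = Mul(-14487, Pow(Rational(71, 44), -1)) = Mul(-14487, Rational(44, 71)) = Rational(-637428, 71)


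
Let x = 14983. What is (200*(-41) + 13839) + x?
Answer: 20622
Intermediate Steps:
(200*(-41) + 13839) + x = (200*(-41) + 13839) + 14983 = (-8200 + 13839) + 14983 = 5639 + 14983 = 20622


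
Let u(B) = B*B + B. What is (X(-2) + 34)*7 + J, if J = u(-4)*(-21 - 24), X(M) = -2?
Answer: -316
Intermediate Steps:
u(B) = B + B² (u(B) = B² + B = B + B²)
J = -540 (J = (-4*(1 - 4))*(-21 - 24) = -4*(-3)*(-45) = 12*(-45) = -540)
(X(-2) + 34)*7 + J = (-2 + 34)*7 - 540 = 32*7 - 540 = 224 - 540 = -316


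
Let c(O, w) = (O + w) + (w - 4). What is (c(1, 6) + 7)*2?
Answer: 32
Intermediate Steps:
c(O, w) = -4 + O + 2*w (c(O, w) = (O + w) + (-4 + w) = -4 + O + 2*w)
(c(1, 6) + 7)*2 = ((-4 + 1 + 2*6) + 7)*2 = ((-4 + 1 + 12) + 7)*2 = (9 + 7)*2 = 16*2 = 32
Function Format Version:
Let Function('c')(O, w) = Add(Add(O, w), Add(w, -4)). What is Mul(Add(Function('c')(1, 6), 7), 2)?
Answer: 32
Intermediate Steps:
Function('c')(O, w) = Add(-4, O, Mul(2, w)) (Function('c')(O, w) = Add(Add(O, w), Add(-4, w)) = Add(-4, O, Mul(2, w)))
Mul(Add(Function('c')(1, 6), 7), 2) = Mul(Add(Add(-4, 1, Mul(2, 6)), 7), 2) = Mul(Add(Add(-4, 1, 12), 7), 2) = Mul(Add(9, 7), 2) = Mul(16, 2) = 32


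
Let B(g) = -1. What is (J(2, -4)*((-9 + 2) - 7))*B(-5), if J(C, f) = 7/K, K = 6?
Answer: 49/3 ≈ 16.333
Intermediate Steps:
J(C, f) = 7/6
(J(2, -4)*((-9 + 2) - 7))*B(-5) = (7*((-9 + 2) - 7)/6)*(-1) = (7*(-7 - 7)/6)*(-1) = ((7/6)*(-14))*(-1) = -49/3*(-1) = 49/3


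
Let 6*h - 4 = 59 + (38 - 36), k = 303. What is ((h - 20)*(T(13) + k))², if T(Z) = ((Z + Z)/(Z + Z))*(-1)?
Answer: 68973025/9 ≈ 7.6637e+6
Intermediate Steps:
T(Z) = -1 (T(Z) = ((2*Z)/((2*Z)))*(-1) = ((2*Z)*(1/(2*Z)))*(-1) = 1*(-1) = -1)
h = 65/6 (h = ⅔ + (59 + (38 - 36))/6 = ⅔ + (59 + 2)/6 = ⅔ + (⅙)*61 = ⅔ + 61/6 = 65/6 ≈ 10.833)
((h - 20)*(T(13) + k))² = ((65/6 - 20)*(-1 + 303))² = (-55/6*302)² = (-8305/3)² = 68973025/9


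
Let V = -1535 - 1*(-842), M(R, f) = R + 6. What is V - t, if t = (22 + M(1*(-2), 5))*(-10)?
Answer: -433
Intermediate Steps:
M(R, f) = 6 + R
V = -693 (V = -1535 + 842 = -693)
t = -260 (t = (22 + (6 + 1*(-2)))*(-10) = (22 + (6 - 2))*(-10) = (22 + 4)*(-10) = 26*(-10) = -260)
V - t = -693 - 1*(-260) = -693 + 260 = -433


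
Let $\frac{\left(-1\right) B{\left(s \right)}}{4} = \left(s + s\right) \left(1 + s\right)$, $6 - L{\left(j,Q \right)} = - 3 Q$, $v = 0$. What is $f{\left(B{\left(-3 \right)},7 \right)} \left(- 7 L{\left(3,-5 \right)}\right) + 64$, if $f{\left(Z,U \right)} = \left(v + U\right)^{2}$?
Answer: $3151$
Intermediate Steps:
$L{\left(j,Q \right)} = 6 + 3 Q$ ($L{\left(j,Q \right)} = 6 - - 3 Q = 6 + 3 Q$)
$B{\left(s \right)} = - 8 s \left(1 + s\right)$ ($B{\left(s \right)} = - 4 \left(s + s\right) \left(1 + s\right) = - 4 \cdot 2 s \left(1 + s\right) = - 8 s \left(1 + s\right)$)
$f{\left(Z,U \right)} = U^{2}$ ($f{\left(Z,U \right)} = \left(0 + U\right)^{2} = U^{2}$)
$f{\left(B{\left(-3 \right)},7 \right)} \left(- 7 L{\left(3,-5 \right)}\right) + 64 = 7^{2} \left(- 7 \left(6 + 3 \left(-5\right)\right)\right) + 64 = 49 \left(- 7 \left(6 - 15\right)\right) + 64 = 49 \left(\left(-7\right) \left(-9\right)\right) + 64 = 49 \cdot 63 + 64 = 3087 + 64 = 3151$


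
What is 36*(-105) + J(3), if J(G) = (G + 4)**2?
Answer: -3731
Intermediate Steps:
J(G) = (4 + G)**2
36*(-105) + J(3) = 36*(-105) + (4 + 3)**2 = -3780 + 7**2 = -3780 + 49 = -3731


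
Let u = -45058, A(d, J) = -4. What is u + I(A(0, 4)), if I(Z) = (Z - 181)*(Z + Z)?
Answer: -43578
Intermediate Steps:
I(Z) = 2*Z*(-181 + Z) (I(Z) = (-181 + Z)*(2*Z) = 2*Z*(-181 + Z))
u + I(A(0, 4)) = -45058 + 2*(-4)*(-181 - 4) = -45058 + 2*(-4)*(-185) = -45058 + 1480 = -43578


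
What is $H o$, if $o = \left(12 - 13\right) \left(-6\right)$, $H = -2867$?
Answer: $-17202$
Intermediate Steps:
$o = 6$ ($o = \left(-1\right) \left(-6\right) = 6$)
$H o = \left(-2867\right) 6 = -17202$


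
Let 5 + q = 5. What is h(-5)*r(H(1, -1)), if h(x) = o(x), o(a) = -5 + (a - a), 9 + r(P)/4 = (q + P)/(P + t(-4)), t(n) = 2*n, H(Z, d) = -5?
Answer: 2240/13 ≈ 172.31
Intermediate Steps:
q = 0 (q = -5 + 5 = 0)
r(P) = -36 + 4*P/(-8 + P) (r(P) = -36 + 4*((0 + P)/(P + 2*(-4))) = -36 + 4*(P/(P - 8)) = -36 + 4*(P/(-8 + P)) = -36 + 4*P/(-8 + P))
o(a) = -5 (o(a) = -5 + 0 = -5)
h(x) = -5
h(-5)*r(H(1, -1)) = -160*(9 - 1*(-5))/(-8 - 5) = -160*(9 + 5)/(-13) = -160*(-1)*14/13 = -5*(-448/13) = 2240/13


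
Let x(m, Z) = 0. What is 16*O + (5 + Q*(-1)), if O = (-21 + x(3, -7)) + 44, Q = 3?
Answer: 370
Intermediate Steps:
O = 23 (O = (-21 + 0) + 44 = -21 + 44 = 23)
16*O + (5 + Q*(-1)) = 16*23 + (5 + 3*(-1)) = 368 + (5 - 3) = 368 + 2 = 370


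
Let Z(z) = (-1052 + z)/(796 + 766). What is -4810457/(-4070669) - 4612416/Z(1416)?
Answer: -7331878713920125/370430879 ≈ -1.9793e+7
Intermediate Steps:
Z(z) = -526/781 + z/1562 (Z(z) = (-1052 + z)/1562 = (-1052 + z)*(1/1562) = -526/781 + z/1562)
-4810457/(-4070669) - 4612416/Z(1416) = -4810457/(-4070669) - 4612416/(-526/781 + (1/1562)*1416) = -4810457*(-1/4070669) - 4612416/(-526/781 + 708/781) = 4810457/4070669 - 4612416/182/781 = 4810457/4070669 - 4612416*781/182 = 4810457/4070669 - 1801148448/91 = -7331878713920125/370430879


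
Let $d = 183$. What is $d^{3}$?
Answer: $6128487$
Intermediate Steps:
$d^{3} = 183^{3} = 6128487$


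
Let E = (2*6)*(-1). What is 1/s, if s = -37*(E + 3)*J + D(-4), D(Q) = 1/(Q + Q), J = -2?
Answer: -8/5329 ≈ -0.0015012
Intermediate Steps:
D(Q) = 1/(2*Q)
E = -12 (E = 12*(-1) = -12)
s = -5329/8 (s = -37*(-12 + 3)*(-2) + (½)/(-4) = -(-333)*(-2) + (½)*(-¼) = -37*18 - ⅛ = -666 - ⅛ = -5329/8 ≈ -666.13)
1/s = 1/(-5329/8) = -8/5329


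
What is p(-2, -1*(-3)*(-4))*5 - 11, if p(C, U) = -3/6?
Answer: -27/2 ≈ -13.500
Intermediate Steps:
p(C, U) = -½ (p(C, U) = -3*⅙ = -½)
p(-2, -1*(-3)*(-4))*5 - 11 = -½*5 - 11 = -5/2 - 11 = -27/2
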